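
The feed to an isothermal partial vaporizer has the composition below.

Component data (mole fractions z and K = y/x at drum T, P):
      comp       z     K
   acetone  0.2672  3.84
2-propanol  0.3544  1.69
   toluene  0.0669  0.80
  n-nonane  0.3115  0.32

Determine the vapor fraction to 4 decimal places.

ψ = 0.6989

Rachford–Rice: g(ψ) = Σ zᵢ(Kᵢ−1)/(1+ψ(Kᵢ−1)) = 0.
Check two-phase: ΣzᵢKᵢ = 1.7782 > 1 and Σzᵢ/Kᵢ = 1.3363 > 1, so g(0) = 0.7782 > 0 and g(1) = -0.3363 < 0.
Newton–Raphson from ψ = 0.63:
  ψ = 0.6300: g = 0.05663, g' = -0.8033 → ψ = 0.7005
  ψ = 0.7005: g = -0.00135, g' = -0.8467 → ψ = 0.6989
Converged at ψ = 0.6989.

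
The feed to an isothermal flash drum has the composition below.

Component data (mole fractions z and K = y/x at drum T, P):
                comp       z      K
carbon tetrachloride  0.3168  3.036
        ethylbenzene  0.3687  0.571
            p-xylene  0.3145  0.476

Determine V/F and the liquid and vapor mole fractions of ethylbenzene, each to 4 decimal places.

V/F = 0.3333, x_ethylbenzene = 0.4302, y_ethylbenzene = 0.2457

Material balance + equilibrium reduce to Σ zᵢ(Kᵢ−1)/(1+V/F(Kᵢ−1)) = 0.
Check two-phase: ΣzᵢKᵢ = 1.3220 > 1 and Σzᵢ/Kᵢ = 1.4108 > 1, so g(0) = 0.3220 > 0 and g(1) = -0.4108 < 0.
Iterate (Newton) starting at V/F = 0.5:
  V/F = 0.5000: g = -0.10504, g' = -0.5910 → V/F = 0.3223
  V/F = 0.3223: g = 0.00764, g' = -0.6952 → V/F = 0.3332
  V/F = 0.3332: g = 0.00005, g' = -0.6853 → V/F = 0.3333
Converged at V/F = 0.3333.
Compositions from xᵢ = zᵢ/(1+V/F(Kᵢ−1)), yᵢ = Kᵢxᵢ:
  carbon tetrachloride: x = 0.1887, y = 0.5730
  ethylbenzene: x = 0.4302, y = 0.2457
  p-xylene: x = 0.3811, y = 0.1814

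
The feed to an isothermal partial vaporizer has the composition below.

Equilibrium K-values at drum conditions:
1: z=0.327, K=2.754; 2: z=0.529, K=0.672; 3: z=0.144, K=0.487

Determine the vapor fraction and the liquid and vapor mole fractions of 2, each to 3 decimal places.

Newton iteration, ψ⁰ = 0.48:
  ψ = 0.480: g = 0.0075, g' = -0.443 → ψ = 0.497
Converged at ψ = 0.497.
Compositions from xᵢ = zᵢ/(1+ψ(Kᵢ−1)), yᵢ = Kᵢxᵢ:
  1: x = 0.175, y = 0.481
  2: x = 0.632, y = 0.425
  3: x = 0.193, y = 0.094

ψ = 0.497, x_2 = 0.632, y_2 = 0.425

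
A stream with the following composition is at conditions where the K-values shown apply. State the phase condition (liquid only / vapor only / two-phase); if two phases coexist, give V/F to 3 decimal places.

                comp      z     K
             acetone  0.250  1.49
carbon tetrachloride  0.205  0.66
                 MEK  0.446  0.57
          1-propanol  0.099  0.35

liquid only

ΣzᵢKᵢ = 0.797; Σzᵢ/Kᵢ = 1.544.
Since ΣzᵢKᵢ < 1 the mixture is below its bubble point — single liquid phase.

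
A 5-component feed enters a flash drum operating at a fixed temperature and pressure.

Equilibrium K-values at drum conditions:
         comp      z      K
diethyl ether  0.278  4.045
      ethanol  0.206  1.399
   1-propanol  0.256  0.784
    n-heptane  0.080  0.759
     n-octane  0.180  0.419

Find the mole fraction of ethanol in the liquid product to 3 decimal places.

x_ethanol = 0.154

Material balance + equilibrium reduce to Σ zᵢ(Kᵢ−1)/(1+ψ(Kᵢ−1)) = 0.
g(0) = ΣzᵢKᵢ − 1 = 0.750 and g(1) = 1 − Σzᵢ/Kᵢ = -0.078, so a root lies in (0, 1).
Iterate (Newton) starting at ψ = 0.5:
  ψ = 0.500: g = 0.1728, g' = -0.570 → ψ = 0.803
  ψ = 0.803: g = 0.0209, g' = -0.474 → ψ = 0.848
  ψ = 0.848: g = -0.0001, g' = -0.480 → ψ = 0.847
Converged at ψ = 0.847.
Compositions from xᵢ = zᵢ/(1+ψ(Kᵢ−1)), yᵢ = Kᵢxᵢ:
  diethyl ether: x = 0.078, y = 0.314
  ethanol: x = 0.154, y = 0.215
  1-propanol: x = 0.313, y = 0.246
  n-heptane: x = 0.101, y = 0.076
  n-octane: x = 0.355, y = 0.149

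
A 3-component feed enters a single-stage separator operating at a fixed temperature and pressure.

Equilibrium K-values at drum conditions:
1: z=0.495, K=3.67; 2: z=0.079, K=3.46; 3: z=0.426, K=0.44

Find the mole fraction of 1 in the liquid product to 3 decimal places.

Let β = V/F and solve Σ zᵢ(Kᵢ−1)/(1+β(Kᵢ−1)) = 0.
g(0) = ΣzᵢKᵢ − 1 = 1.277 and g(1) = 1 − Σzᵢ/Kᵢ = -0.126, so a root lies in (0, 1).
Iterate (Newton) starting at β = 0.5:
  β = 0.500: g = 0.3218, g' = -1.001 → β = 0.821
  β = 0.821: g = 0.0364, g' = -0.857 → β = 0.864
Converged at β = 0.864.
Compositions from xᵢ = zᵢ/(1+β(Kᵢ−1)), yᵢ = Kᵢxᵢ:
  1: x = 0.150, y = 0.550
  2: x = 0.025, y = 0.087
  3: x = 0.825, y = 0.363

x_1 = 0.150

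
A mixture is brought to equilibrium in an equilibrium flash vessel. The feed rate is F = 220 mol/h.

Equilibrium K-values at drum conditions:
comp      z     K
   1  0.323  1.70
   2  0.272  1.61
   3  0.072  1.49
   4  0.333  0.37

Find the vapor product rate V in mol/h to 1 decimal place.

V = 118.2 mol/h

Rachford–Rice: g(ψ) = Σ zᵢ(Kᵢ−1)/(1+ψ(Kᵢ−1)) = 0.
Feasibility: ΣzᵢKᵢ = 1.218, Σzᵢ/Kᵢ = 1.307 — both > 1, two phases present.
Newton–Raphson from ψ = 0.5:
  ψ = 0.500: g = 0.0167, g' = -0.439 → ψ = 0.538
  ψ = 0.538: g = -0.0003, g' = -0.454 → ψ = 0.537
Converged at ψ = 0.537.
Then V = ψ·F = 0.5374·220 = 118.2 mol/h and L = F − V = 101.8 mol/h.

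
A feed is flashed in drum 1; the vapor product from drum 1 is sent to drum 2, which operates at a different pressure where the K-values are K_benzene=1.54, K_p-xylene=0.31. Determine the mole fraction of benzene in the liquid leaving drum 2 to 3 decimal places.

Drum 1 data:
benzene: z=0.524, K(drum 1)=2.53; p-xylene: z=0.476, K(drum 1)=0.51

Drum 1:
Let ψ₁ = V/F and solve Σ zᵢ(Kᵢ−1)/(1+ψ₁(Kᵢ−1)) = 0.
Check two-phase: ΣzᵢKᵢ = 1.568 > 1 and Σzᵢ/Kᵢ = 1.140 > 1, so g(0) = 0.568 > 0 and g(1) = -0.140 < 0.
Binary case is linear: z₁(K₁−1)(1+ψ₁(K₂−1)) + z₂(K₂−1)(1+ψ₁(K₁−1)) = 0
⇒ ψ₁ = [z₁(K₁−1)+z₂(K₂−1)] / [−(K₁−1)(K₂−1)] = 0.5685/0.7497 = 0.758
Drum-1 compositions:
  benzene: x = 0.243, y = 0.614
  p-xylene: x = 0.757, y = 0.386
Drum-2 feed = drum-1 vapor: z₂ = (0.6137, 0.3863).
Drum 2:
Binary case is linear: z₁(K₁−1)(1+ψ₂(K₂−1)) + z₂(K₂−1)(1+ψ₂(K₁−1)) = 0
⇒ ψ₂ = [z₁(K₁−1)+z₂(K₂−1)] / [−(K₁−1)(K₂−1)] = 0.0649/0.3726 = 0.174
  benzene: x = 0.561, y = 0.864
  p-xylene: x = 0.439, y = 0.136

x_benzene (drum 2) = 0.561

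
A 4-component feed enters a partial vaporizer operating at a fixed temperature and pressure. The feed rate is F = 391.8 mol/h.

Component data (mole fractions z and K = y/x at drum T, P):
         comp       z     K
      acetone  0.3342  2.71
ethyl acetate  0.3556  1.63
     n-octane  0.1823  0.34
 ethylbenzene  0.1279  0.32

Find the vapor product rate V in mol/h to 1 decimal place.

V = 287.4 mol/h

Rachford–Rice: g(β) = Σ zᵢ(Kᵢ−1)/(1+β(Kᵢ−1)) = 0.
g(0) = ΣzᵢKᵢ − 1 = 0.5882 and g(1) = 1 − Σzᵢ/Kᵢ = -0.2773, so a root lies in (0, 1).
Newton iteration, β⁰ = 0.55:
  β = 0.5500: g = 0.13307, g' = -0.6840 → β = 0.7445
  β = 0.7445: g = -0.00883, g' = -0.8041 → β = 0.7336
  β = 0.7336: g = -0.00007, g' = -0.7922 → β = 0.7335
Converged at β = 0.7335.
Then V = β·F = 0.7335·391.8 = 287.4 mol/h and L = F − V = 104.4 mol/h.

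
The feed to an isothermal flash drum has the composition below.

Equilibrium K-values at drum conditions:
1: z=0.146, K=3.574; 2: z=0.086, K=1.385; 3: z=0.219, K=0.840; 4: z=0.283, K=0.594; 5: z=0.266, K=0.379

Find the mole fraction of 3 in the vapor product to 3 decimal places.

Newton iteration, V/F⁰ = 0.5:
  V/F = 0.500: g = -0.2297, g' = -0.490 → V/F = 0.031
  V/F = 0.031: g = 0.0608, g' = -1.003 → V/F = 0.092
  V/F = 0.092: g = 0.0060, g' = -0.817 → V/F = 0.099
Converged at V/F = 0.099.
Compositions from xᵢ = zᵢ/(1+V/F(Kᵢ−1)), yᵢ = Kᵢxᵢ:
  1: x = 0.116, y = 0.416
  2: x = 0.083, y = 0.115
  3: x = 0.223, y = 0.187
  4: x = 0.295, y = 0.175
  5: x = 0.283, y = 0.107

y_3 = 0.187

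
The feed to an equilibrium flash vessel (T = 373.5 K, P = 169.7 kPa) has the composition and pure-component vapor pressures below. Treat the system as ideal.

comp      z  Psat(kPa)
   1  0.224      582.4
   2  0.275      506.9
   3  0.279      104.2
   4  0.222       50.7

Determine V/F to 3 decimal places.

V/F = 0.673

Raoult's law: Kᵢ = Pᵢˢᵃᵗ/P = Pᵢˢᵃᵗ/169.7.
  K_1 = 582.4/169.7 = 3.43194, K_2 = 506.9/169.7 = 2.98704, K_3 = 104.2/169.7 = 0.61402, K_4 = 50.7/169.7 = 0.29876
Material balance + equilibrium reduce to Σ zᵢ(Kᵢ−1)/(1+V/F(Kᵢ−1)) = 0.
Feasibility: ΣzᵢKᵢ = 1.828, Σzᵢ/Kᵢ = 1.355 — both > 1, two phases present.
Iterate (Newton) starting at V/F = 0.63:
  V/F = 0.630: g = 0.0366, g' = -0.844 → V/F = 0.673
Converged at V/F = 0.673.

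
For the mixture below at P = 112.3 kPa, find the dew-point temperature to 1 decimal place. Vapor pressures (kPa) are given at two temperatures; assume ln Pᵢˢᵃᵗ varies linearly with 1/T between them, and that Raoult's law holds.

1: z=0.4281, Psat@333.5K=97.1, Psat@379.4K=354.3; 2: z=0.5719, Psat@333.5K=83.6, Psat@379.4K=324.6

T = 340.7 K

Dew-point temperature: Σzᵢ·P/Pᵢˢᵃᵗ(T) = 1. Interpolate ln Pᵢˢᵃᵗ = aᵢ + bᵢ/T.
  T = 333.5 K: ΣzᵢP/Pᵢˢᵃᵗ = 1.2633
  T = 379.4 K: ΣzᵢP/Pᵢˢᵃᵗ = 0.3335
  T = 356.4 K: ΣzᵢP/Pᵢˢᵃᵗ = 0.6227
  T = 344.9 K: ΣzᵢP/Pᵢˢᵃᵗ = 0.8779
  T = 339.2 K: ΣzᵢP/Pᵢˢᵃᵗ = 1.0499
  T = 342.0 K: ΣzᵢP/Pᵢˢᵃᵗ = 0.9609
  T = 340.6 K: ΣzᵢP/Pᵢˢᵃᵗ = 1.0042
Interpolating between 340.6 K and 342.0 K gives T ≈ 340.7 K.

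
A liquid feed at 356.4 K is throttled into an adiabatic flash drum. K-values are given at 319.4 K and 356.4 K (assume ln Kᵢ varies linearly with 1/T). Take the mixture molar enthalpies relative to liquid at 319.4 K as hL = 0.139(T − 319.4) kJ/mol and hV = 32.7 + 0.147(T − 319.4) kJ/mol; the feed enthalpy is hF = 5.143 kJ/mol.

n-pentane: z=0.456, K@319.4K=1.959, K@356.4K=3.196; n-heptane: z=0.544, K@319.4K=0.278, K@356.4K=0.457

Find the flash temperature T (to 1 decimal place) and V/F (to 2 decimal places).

Adiabatic flash: solve Rachford–Rice at each trial T, then check hF = ψ·hV(T) + (1−ψ)·hL(T).
  T = 319.4 K: K = (1.959, 0.278), RR gives ψ = 0.064, H_out = 2.103 kJ/mol
  T = 356.4 K: K = (3.196, 0.457), RR gives ψ = 0.592, H_out = 24.678 kJ/mol
  T = 337.9 K: K = (2.536, 0.361), RR gives ψ = 0.360, H_out = 14.390 kJ/mol
  T = 328.6 K: K = (2.235, 0.318), RR gives ψ = 0.228, H_out = 8.757 kJ/mol
  T = 324.0 K: K = (2.095, 0.298), RR gives ψ = 0.152, H_out = 5.621 kJ/mol
  T = 321.7 K: K = (2.026, 0.288), RR gives ψ = 0.110, H_out = 3.920 kJ/mol
  T = 322.9 K: K = (2.062, 0.293), RR gives ψ = 0.132, H_out = 4.821 kJ/mol
Linear interpolation between T = 322.9 (H_out = 4.821) and T = 324.0 (H_out = 5.621) on hF = 5.143 gives T ≈ 323.3 K, at which ψ = 0.14.

T = 323.3 K, V/F = 0.14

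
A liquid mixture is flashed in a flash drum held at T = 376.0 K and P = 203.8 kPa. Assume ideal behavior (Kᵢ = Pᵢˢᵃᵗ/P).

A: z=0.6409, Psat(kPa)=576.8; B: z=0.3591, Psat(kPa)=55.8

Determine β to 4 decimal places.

Raoult's law: Kᵢ = Pᵢˢᵃᵗ/P = Pᵢˢᵃᵗ/203.8.
  K_A = 576.8/203.8 = 2.830226, K_B = 55.8/203.8 = 0.273798
Iterate (Newton) starting at β = 0.5:
  β = 0.5000: g = 0.20304, g' = -1.0522 → β = 0.6930
  β = 0.6930: g = -0.00783, g' = -1.1847 → β = 0.6864
  β = 0.6864: g = -0.00003, g' = -1.1745 → β = 0.6863
Converged at β = 0.6863.

β = 0.6863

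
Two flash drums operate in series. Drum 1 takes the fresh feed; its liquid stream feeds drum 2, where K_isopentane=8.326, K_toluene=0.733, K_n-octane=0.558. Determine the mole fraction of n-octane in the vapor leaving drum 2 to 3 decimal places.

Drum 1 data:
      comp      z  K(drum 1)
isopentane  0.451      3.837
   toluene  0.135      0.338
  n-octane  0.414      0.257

y_n-octane (drum 2) = 0.411

Drum 1:
Rachford–Rice: g(ψ₁) = Σ zᵢ(Kᵢ−1)/(1+ψ₁(Kᵢ−1)) = 0.
g(0) = ΣzᵢKᵢ − 1 = 0.883 and g(1) = 1 − Σzᵢ/Kᵢ = -1.128, so a root lies in (0, 1).
Newton iteration, ψ₁⁰ = 0.5:
  ψ₁ = 0.500: g = -0.0940, g' = -1.331 → ψ₁ = 0.429
  ψ₁ = 0.429: g = 0.0002, g' = -1.346 → ψ₁ = 0.430
Converged at ψ₁ = 0.430.
Drum-1 compositions:
  isopentane: x = 0.203, y = 0.780
  toluene: x = 0.189, y = 0.064
  n-octane: x = 0.608, y = 0.156
Drum-2 feed = drum-1 liquid: z₂ = (0.2033, 0.1886, 0.6081).
Drum 2:
Rachford–Rice: g(ψ₂) = Σ zᵢ(Kᵢ−1)/(1+ψ₂(Kᵢ−1)) = 0.
Check two-phase: ΣzᵢKᵢ = 2.170 > 1 and Σzᵢ/Kᵢ = 1.372 > 1, so g(0) = 1.170 > 0 and g(1) = -0.372 < 0.
Newton iteration, ψ₂⁰ = 0.5:
  ψ₂ = 0.500: g = -0.0838, g' = -0.715 → ψ₂ = 0.383
  ψ₂ = 0.383: g = 0.0117, g' = -0.942 → ψ₂ = 0.395
  ψ₂ = 0.395: g = 0.0002, g' = -0.910 → ψ₂ = 0.396
Converged at ψ₂ = 0.396.
  isopentane: x = 0.052, y = 0.434
  toluene: x = 0.211, y = 0.155
  n-octane: x = 0.737, y = 0.411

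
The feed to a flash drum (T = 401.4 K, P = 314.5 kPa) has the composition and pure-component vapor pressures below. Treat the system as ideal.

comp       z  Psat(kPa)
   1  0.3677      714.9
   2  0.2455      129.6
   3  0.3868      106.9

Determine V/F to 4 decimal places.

V/F = 0.0850

Raoult's law: Kᵢ = Pᵢˢᵃᵗ/P = Pᵢˢᵃᵗ/314.5.
  K_1 = 714.9/314.5 = 2.273132, K_2 = 129.6/314.5 = 0.412083, K_3 = 106.9/314.5 = 0.339905
Rachford–Rice: g(V/F) = Σ zᵢ(Kᵢ−1)/(1+V/F(Kᵢ−1)) = 0.
Check two-phase: ΣzᵢKᵢ = 1.0685 > 1 and Σzᵢ/Kᵢ = 1.8955 > 1, so g(0) = 0.0685 > 0 and g(1) = -0.8955 < 0.
Newton–Raphson from V/F = 0.47:
  V/F = 0.4700: g = -0.27673, g' = -0.7496 → V/F = 0.1008
  V/F = 0.1008: g = -0.01207, g' = -0.7574 → V/F = 0.0849
  V/F = 0.0849: g = 0.00009, g' = -0.7686 → V/F = 0.0850
Converged at V/F = 0.0850.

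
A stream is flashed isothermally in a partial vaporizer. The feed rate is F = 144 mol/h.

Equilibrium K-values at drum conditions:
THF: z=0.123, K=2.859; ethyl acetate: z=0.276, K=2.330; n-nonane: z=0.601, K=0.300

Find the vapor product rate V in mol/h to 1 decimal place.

Material balance + equilibrium reduce to Σ zᵢ(Kᵢ−1)/(1+ψ(Kᵢ−1)) = 0.
Feasibility: ΣzᵢKᵢ = 1.175, Σzᵢ/Kᵢ = 2.165 — both > 1, two phases present.
Newton–Raphson from ψ = 0.33:
  ψ = 0.330: g = -0.1502, g' = -0.897 → ψ = 0.163
  ψ = 0.163: g = 0.0027, g' = -0.956 → ψ = 0.165
Converged at ψ = 0.165.
Then V = ψ·F = 0.1654·144 = 23.8 mol/h and L = F − V = 120.2 mol/h.

V = 23.8 mol/h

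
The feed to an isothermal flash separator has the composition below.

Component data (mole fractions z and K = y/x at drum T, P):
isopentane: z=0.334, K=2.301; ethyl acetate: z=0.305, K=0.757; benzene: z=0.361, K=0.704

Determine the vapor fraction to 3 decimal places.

ψ = 0.714

Let ψ = V/F and solve Σ zᵢ(Kᵢ−1)/(1+ψ(Kᵢ−1)) = 0.
Feasibility: ΣzᵢKᵢ = 1.254, Σzᵢ/Kᵢ = 1.061 — both > 1, two phases present.
Newton–Raphson from ψ = 0.63:
  ψ = 0.630: g = 0.0199, g' = -0.244 → ψ = 0.712
  ψ = 0.712: g = 0.0006, g' = -0.229 → ψ = 0.714
Converged at ψ = 0.714.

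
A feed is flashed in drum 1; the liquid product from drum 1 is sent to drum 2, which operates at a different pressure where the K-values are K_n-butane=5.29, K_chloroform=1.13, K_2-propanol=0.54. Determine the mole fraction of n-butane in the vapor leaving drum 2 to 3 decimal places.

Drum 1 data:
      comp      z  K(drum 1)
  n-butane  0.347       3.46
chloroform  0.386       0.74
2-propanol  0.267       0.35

y_n-butane (drum 2) = 0.239

Drum 1:
Material balance + equilibrium reduce to Σ zᵢ(Kᵢ−1)/(1+ψ₁(Kᵢ−1)) = 0.
g(0) = ΣzᵢKᵢ − 1 = 0.580 and g(1) = 1 − Σzᵢ/Kᵢ = -0.385, so a root lies in (0, 1).
Iterate (Newton) starting at ψ₁ = 0.69:
  ψ₁ = 0.690: g = -0.1205, g' = -0.698 → ψ₁ = 0.517
  ψ₁ = 0.517: g = -0.0019, g' = -0.697 → ψ₁ = 0.515
Converged at ψ₁ = 0.515.
Drum-1 compositions:
  n-butane: x = 0.153, y = 0.530
  chloroform: x = 0.446, y = 0.330
  2-propanol: x = 0.401, y = 0.140
Drum-2 feed = drum-1 liquid: z₂ = (0.1531, 0.4456, 0.4012).
Drum 2:
Newton iteration, ψ₂⁰ = 0.5:
  ψ₂ = 0.500: g = 0.0236, g' = -0.435 → ψ₂ = 0.554
  ψ₂ = 0.554: g = 0.0008, g' = -0.407 → ψ₂ = 0.556
Converged at ψ₂ = 0.556.
  n-butane: x = 0.045, y = 0.239
  chloroform: x = 0.416, y = 0.470
  2-propanol: x = 0.539, y = 0.291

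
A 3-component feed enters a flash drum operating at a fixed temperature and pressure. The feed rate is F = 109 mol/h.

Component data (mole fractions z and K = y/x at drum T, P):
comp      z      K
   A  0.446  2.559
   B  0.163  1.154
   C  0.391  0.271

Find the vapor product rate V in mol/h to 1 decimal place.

Rachford–Rice: g(V/F) = Σ zᵢ(Kᵢ−1)/(1+V/F(Kᵢ−1)) = 0.
Check two-phase: ΣzᵢKᵢ = 1.435 > 1 and Σzᵢ/Kᵢ = 1.758 > 1, so g(0) = 0.435 > 0 and g(1) = -0.758 < 0.
Iterate (Newton) starting at V/F = 0.55:
  V/F = 0.550: g = -0.0783, g' = -0.897 → V/F = 0.463
  V/F = 0.463: g = -0.0027, g' = -0.842 → V/F = 0.459
Converged at V/F = 0.459.
Then V = V/F·F = 0.4594·109 = 50.1 mol/h and L = F − V = 58.9 mol/h.

V = 50.1 mol/h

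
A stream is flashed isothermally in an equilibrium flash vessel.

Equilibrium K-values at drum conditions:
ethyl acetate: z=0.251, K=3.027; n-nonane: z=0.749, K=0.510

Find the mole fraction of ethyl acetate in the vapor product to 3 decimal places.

y_ethyl acetate = 0.589

Material balance + equilibrium reduce to Σ zᵢ(Kᵢ−1)/(1+V/F(Kᵢ−1)) = 0.
Feasibility: ΣzᵢKᵢ = 1.142, Σzᵢ/Kᵢ = 1.552 — both > 1, two phases present.
Newton iteration, V/F⁰ = 0.47:
  V/F = 0.470: g = -0.2163, g' = -0.574 → V/F = 0.093
  V/F = 0.093: g = 0.0433, g' = -0.927 → V/F = 0.140
  V/F = 0.140: g = 0.0023, g' = -0.833 → V/F = 0.143
Converged at V/F = 0.143.
Compositions from xᵢ = zᵢ/(1+V/F(Kᵢ−1)), yᵢ = Kᵢxᵢ:
  ethyl acetate: x = 0.195, y = 0.589
  n-nonane: x = 0.805, y = 0.411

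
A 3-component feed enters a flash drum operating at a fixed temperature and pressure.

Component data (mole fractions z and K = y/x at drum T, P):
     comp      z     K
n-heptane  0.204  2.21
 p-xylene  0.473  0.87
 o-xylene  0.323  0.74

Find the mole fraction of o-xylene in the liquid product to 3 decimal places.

Let β = V/F and solve Σ zᵢ(Kᵢ−1)/(1+β(Kᵢ−1)) = 0.
Check two-phase: ΣzᵢKᵢ = 1.101 > 1 and Σzᵢ/Kᵢ = 1.072 > 1, so g(0) = 0.101 > 0 and g(1) = -0.072 < 0.
Iterate (Newton) starting at β = 0.32:
  β = 0.320: g = 0.0222, g' = -0.190 → β = 0.437
  β = 0.437: g = 0.0016, g' = -0.165 → β = 0.446
Converged at β = 0.446.
Compositions from xᵢ = zᵢ/(1+β(Kᵢ−1)), yᵢ = Kᵢxᵢ:
  n-heptane: x = 0.132, y = 0.293
  p-xylene: x = 0.502, y = 0.437
  o-xylene: x = 0.365, y = 0.270

x_o-xylene = 0.365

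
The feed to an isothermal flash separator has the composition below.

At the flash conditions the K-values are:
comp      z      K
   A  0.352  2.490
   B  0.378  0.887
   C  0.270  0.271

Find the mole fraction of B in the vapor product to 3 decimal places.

y_B = 0.352

Material balance + equilibrium reduce to Σ zᵢ(Kᵢ−1)/(1+V/F(Kᵢ−1)) = 0.
g(0) = ΣzᵢKᵢ − 1 = 0.285 and g(1) = 1 − Σzᵢ/Kᵢ = -0.564, so a root lies in (0, 1).
Iterate (Newton) starting at V/F = 0.5:
  V/F = 0.500: g = -0.0544, g' = -0.617 → V/F = 0.412
  V/F = 0.412: g = -0.0010, g' = -0.598 → V/F = 0.410
Converged at V/F = 0.410.
Compositions from xᵢ = zᵢ/(1+V/F(Kᵢ−1)), yᵢ = Kᵢxᵢ:
  A: x = 0.218, y = 0.544
  B: x = 0.396, y = 0.352
  C: x = 0.385, y = 0.104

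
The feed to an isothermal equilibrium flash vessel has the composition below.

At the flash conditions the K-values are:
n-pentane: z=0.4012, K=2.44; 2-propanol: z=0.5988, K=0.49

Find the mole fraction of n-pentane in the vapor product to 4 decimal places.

Rachford–Rice: g(ψ) = Σ zᵢ(Kᵢ−1)/(1+ψ(Kᵢ−1)) = 0.
g(0) = ΣzᵢKᵢ − 1 = 0.2723 and g(1) = 1 − Σzᵢ/Kᵢ = -0.3865, so a root lies in (0, 1).
Binary case is linear: z₁(K₁−1)(1+ψ(K₂−1)) + z₂(K₂−1)(1+ψ(K₁−1)) = 0
⇒ ψ = [z₁(K₁−1)+z₂(K₂−1)] / [−(K₁−1)(K₂−1)] = 0.27234/0.73440 = 0.3708
Compositions from xᵢ = zᵢ/(1+ψ(Kᵢ−1)), yᵢ = Kᵢxᵢ:
  n-pentane: x = 0.2615, y = 0.6382
  2-propanol: x = 0.7385, y = 0.3618

y_n-pentane = 0.6382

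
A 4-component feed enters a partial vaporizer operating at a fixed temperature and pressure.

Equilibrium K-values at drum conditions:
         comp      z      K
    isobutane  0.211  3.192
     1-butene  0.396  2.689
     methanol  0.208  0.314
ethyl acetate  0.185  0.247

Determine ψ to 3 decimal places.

Material balance + equilibrium reduce to Σ zᵢ(Kᵢ−1)/(1+ψ(Kᵢ−1)) = 0.
g(0) = ΣzᵢKᵢ − 1 = 0.849 and g(1) = 1 − Σzᵢ/Kᵢ = -0.625, so a root lies in (0, 1).
Newton iteration, ψ⁰ = 0.5:
  ψ = 0.500: g = 0.1427, g' = -1.059 → ψ = 0.635
  ψ = 0.635: g = -0.0033, g' = -1.132 → ψ = 0.632
Converged at ψ = 0.632.

ψ = 0.632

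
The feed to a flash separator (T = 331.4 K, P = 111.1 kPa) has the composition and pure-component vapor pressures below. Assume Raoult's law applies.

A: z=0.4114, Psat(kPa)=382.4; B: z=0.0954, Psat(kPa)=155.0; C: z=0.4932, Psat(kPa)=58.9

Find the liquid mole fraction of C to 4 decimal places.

x_C = 0.7876

Raoult's law: Kᵢ = Pᵢˢᵃᵗ/P = Pᵢˢᵃᵗ/111.1.
  K_A = 382.4/111.1 = 3.441944, K_B = 155.0/111.1 = 1.395140, K_C = 58.9/111.1 = 0.530153
Let β = V/F and solve Σ zᵢ(Kᵢ−1)/(1+β(Kᵢ−1)) = 0.
Check two-phase: ΣzᵢKᵢ = 1.8106 > 1 and Σzᵢ/Kᵢ = 1.1182 > 1, so g(0) = 0.8106 > 0 and g(1) = -0.1182 < 0.
Iterate (Newton) starting at β = 0.5:
  β = 0.5000: g = 0.18093, g' = -0.6937 → β = 0.7608
  β = 0.7608: g = 0.01987, g' = -0.5729 → β = 0.7955
  β = 0.7955: g = 0.00007, g' = -0.5696 → β = 0.7956
Converged at β = 0.7956.
Compositions from xᵢ = zᵢ/(1+β(Kᵢ−1)), yᵢ = Kᵢxᵢ:
  A: x = 0.1398, y = 0.4812
  B: x = 0.0726, y = 0.1013
  C: x = 0.7876, y = 0.4176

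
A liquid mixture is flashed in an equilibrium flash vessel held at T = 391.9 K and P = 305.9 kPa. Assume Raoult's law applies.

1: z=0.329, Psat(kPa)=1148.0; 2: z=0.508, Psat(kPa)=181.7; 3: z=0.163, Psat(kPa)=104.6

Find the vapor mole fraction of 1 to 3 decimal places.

y_1 = 0.552

Raoult's law: Kᵢ = Pᵢˢᵃᵗ/P = Pᵢˢᵃᵗ/305.9.
  K_1 = 1148.0/305.9 = 3.75286, K_2 = 181.7/305.9 = 0.59398, K_3 = 104.6/305.9 = 0.34194
Material balance + equilibrium reduce to Σ zᵢ(Kᵢ−1)/(1+ψ(Kᵢ−1)) = 0.
g(0) = ΣzᵢKᵢ − 1 = 0.592 and g(1) = 1 − Σzᵢ/Kᵢ = -0.420, so a root lies in (0, 1).
Newton–Raphson from ψ = 0.49:
  ψ = 0.490: g = -0.0302, g' = -0.736 → ψ = 0.449
  ψ = 0.449: g = 0.0006, g' = -0.766 → ψ = 0.450
Converged at ψ = 0.450.
Compositions from xᵢ = zᵢ/(1+ψ(Kᵢ−1)), yᵢ = Kᵢxᵢ:
  1: x = 0.147, y = 0.552
  2: x = 0.621, y = 0.369
  3: x = 0.232, y = 0.079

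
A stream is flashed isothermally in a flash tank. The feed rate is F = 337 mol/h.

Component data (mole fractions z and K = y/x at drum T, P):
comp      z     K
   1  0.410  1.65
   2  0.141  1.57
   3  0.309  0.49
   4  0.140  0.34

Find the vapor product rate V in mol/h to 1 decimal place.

V = 92.1 mol/h

Newton iteration, ψ⁰ = 0.5:
  ψ = 0.500: g = -0.0858, g' = -0.407 → ψ = 0.289
  ψ = 0.289: g = -0.0058, g' = -0.360 → ψ = 0.273
Converged at ψ = 0.273.
Then V = ψ·F = 0.2733·337 = 92.1 mol/h and L = F − V = 244.9 mol/h.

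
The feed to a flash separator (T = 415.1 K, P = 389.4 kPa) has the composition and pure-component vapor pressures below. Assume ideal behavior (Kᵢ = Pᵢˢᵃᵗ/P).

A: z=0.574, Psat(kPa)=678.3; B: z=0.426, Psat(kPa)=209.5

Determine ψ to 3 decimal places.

ψ = 0.668

Raoult's law: Kᵢ = Pᵢˢᵃᵗ/P = Pᵢˢᵃᵗ/389.4.
  K_A = 678.3/389.4 = 1.74191, K_B = 209.5/389.4 = 0.53801
Newton–Raphson from ψ = 0.38:
  ψ = 0.380: g = 0.0935, g' = -0.326 → ψ = 0.667
  ψ = 0.667: g = 0.0005, g' = -0.331 → ψ = 0.668
Converged at ψ = 0.668.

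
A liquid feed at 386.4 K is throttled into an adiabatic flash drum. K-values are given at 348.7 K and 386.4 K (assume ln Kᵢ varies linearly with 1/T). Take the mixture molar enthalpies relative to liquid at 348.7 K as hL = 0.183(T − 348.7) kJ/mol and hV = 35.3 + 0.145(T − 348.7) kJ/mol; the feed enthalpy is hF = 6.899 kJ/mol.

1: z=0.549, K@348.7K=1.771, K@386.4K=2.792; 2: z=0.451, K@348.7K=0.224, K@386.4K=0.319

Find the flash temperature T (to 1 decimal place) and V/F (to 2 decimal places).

Adiabatic flash: solve Rachford–Rice at each trial T, then check hF = ψ·hV(T) + (1−ψ)·hL(T).
  T = 348.7 K: K = (1.771, 0.224), RR gives ψ = 0.123, H_out = 4.325 kJ/mol
  T = 386.4 K: K = (2.792, 0.319), RR gives ψ = 0.554, H_out = 25.678 kJ/mol
  T = 367.5 K: K = (2.248, 0.270), RR gives ψ = 0.390, H_out = 16.943 kJ/mol
  T = 358.1 K: K = (2.002, 0.246), RR gives ψ = 0.278, H_out = 11.443 kJ/mol
  T = 353.4 K: K = (1.884, 0.235), RR gives ψ = 0.208, H_out = 8.156 kJ/mol
  T = 351.0 K: K = (1.826, 0.229), RR gives ψ = 0.166, H_out = 6.280 kJ/mol
Linear interpolation between T = 351.0 (H_out = 6.280) and T = 353.4 (H_out = 8.156) on hF = 6.899 gives T ≈ 351.8 K, at which ψ = 0.18.

T = 351.8 K, V/F = 0.18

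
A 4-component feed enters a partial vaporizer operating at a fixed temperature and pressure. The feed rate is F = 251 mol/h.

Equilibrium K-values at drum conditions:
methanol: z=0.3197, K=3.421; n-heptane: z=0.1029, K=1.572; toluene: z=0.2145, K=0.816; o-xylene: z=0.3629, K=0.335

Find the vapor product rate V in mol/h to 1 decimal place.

V = 122.5 mol/h

Let ψ = V/F and solve Σ zᵢ(Kᵢ−1)/(1+ψ(Kᵢ−1)) = 0.
Feasibility: ΣzᵢKᵢ = 1.5521, Σzᵢ/Kᵢ = 1.5051 — both > 1, two phases present.
Newton iteration, ψ⁰ = 0.62:
  ψ = 0.6200: g = -0.10226, g' = -0.7918 → ψ = 0.4909
  ψ = 0.4909: g = -0.00202, g' = -0.7743 → ψ = 0.4882
Converged at ψ = 0.4882.
Then V = ψ·F = 0.4882·251 = 122.5 mol/h and L = F − V = 128.5 mol/h.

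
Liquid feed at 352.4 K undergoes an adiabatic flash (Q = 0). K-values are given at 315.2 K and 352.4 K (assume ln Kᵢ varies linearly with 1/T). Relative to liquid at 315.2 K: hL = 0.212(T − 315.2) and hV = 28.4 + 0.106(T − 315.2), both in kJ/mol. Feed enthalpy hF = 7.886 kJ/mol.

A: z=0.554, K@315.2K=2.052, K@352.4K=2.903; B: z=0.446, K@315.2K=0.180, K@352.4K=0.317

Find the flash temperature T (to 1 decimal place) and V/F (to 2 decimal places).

Adiabatic flash: solve Rachford–Rice at each trial T, then check hF = ψ·hV(T) + (1−ψ)·hL(T).
  T = 315.2 K: K = (2.052, 0.180), RR gives ψ = 0.252, H_out = 7.147 kJ/mol
  T = 352.4 K: K = (2.903, 0.317), RR gives ψ = 0.577, H_out = 21.992 kJ/mol
  T = 333.8 K: K = (2.464, 0.243), RR gives ψ = 0.427, H_out = 15.227 kJ/mol
  T = 324.5 K: K = (2.255, 0.210), RR gives ψ = 0.346, H_out = 11.449 kJ/mol
  T = 319.9 K: K = (2.154, 0.195), RR gives ψ = 0.301, H_out = 9.404 kJ/mol
  T = 317.5 K: K = (2.101, 0.187), RR gives ψ = 0.277, H_out = 8.276 kJ/mol
Linear interpolation between T = 315.2 (H_out = 7.147) and T = 317.5 (H_out = 8.276) on hF = 7.886 gives T ≈ 316.7 K, at which ψ = 0.27.

T = 316.7 K, V/F = 0.27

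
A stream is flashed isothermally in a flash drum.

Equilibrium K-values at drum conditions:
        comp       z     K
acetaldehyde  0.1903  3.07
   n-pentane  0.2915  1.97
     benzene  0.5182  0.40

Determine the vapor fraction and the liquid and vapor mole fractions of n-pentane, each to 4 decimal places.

Let ψ = V/F and solve Σ zᵢ(Kᵢ−1)/(1+ψ(Kᵢ−1)) = 0.
Check two-phase: ΣzᵢKᵢ = 1.3658 > 1 and Σzᵢ/Kᵢ = 1.5055 > 1, so g(0) = 0.3658 > 0 and g(1) = -0.5055 < 0.
Newton–Raphson from ψ = 0.41:
  ψ = 0.4100: g = 0.00302, g' = -0.7071 → ψ = 0.4143
Converged at ψ = 0.4143.
Compositions from xᵢ = zᵢ/(1+ψ(Kᵢ−1)), yᵢ = Kᵢxᵢ:
  acetaldehyde: x = 0.1024, y = 0.3145
  n-pentane: x = 0.2079, y = 0.4096
  benzene: x = 0.6896, y = 0.2758

ψ = 0.4143, x_n-pentane = 0.2079, y_n-pentane = 0.4096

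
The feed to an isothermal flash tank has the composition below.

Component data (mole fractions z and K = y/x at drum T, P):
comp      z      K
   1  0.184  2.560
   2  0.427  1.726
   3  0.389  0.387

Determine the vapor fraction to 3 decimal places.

ψ = 0.578

Rachford–Rice: g(ψ) = Σ zᵢ(Kᵢ−1)/(1+ψ(Kᵢ−1)) = 0.
Feasibility: ΣzᵢKᵢ = 1.359, Σzᵢ/Kᵢ = 1.324 — both > 1, two phases present.
Iterate (Newton) starting at ψ = 0.33:
  ψ = 0.330: g = 0.1406, g' = -0.571 → ψ = 0.576
  ψ = 0.576: g = 0.0011, g' = -0.585 → ψ = 0.578
Converged at ψ = 0.578.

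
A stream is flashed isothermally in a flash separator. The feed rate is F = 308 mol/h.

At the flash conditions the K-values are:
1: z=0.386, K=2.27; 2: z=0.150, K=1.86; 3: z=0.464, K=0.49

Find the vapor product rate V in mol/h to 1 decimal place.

Iterate (Newton) starting at V/F = 0.35:
  V/F = 0.350: g = 0.1505, g' = -0.543 → V/F = 0.627
  V/F = 0.627: g = 0.0087, g' = -0.501 → V/F = 0.645
Converged at V/F = 0.645.
Then V = V/F·F = 0.6446·308 = 198.5 mol/h and L = F − V = 109.5 mol/h.

V = 198.5 mol/h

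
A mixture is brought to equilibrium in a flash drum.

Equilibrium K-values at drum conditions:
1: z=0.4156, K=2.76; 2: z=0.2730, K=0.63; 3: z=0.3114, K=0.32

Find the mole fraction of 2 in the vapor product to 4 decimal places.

Material balance + equilibrium reduce to Σ zᵢ(Kᵢ−1)/(1+V/F(Kᵢ−1)) = 0.
g(0) = ΣzᵢKᵢ − 1 = 0.4187 and g(1) = 1 − Σzᵢ/Kᵢ = -0.5570, so a root lies in (0, 1).
Newton iteration, V/F⁰ = 0.31:
  V/F = 0.3100: g = 0.09084, g' = -0.8178 → V/F = 0.4211
  V/F = 0.4211: g = 0.00375, g' = -0.7598 → V/F = 0.4260
Converged at V/F = 0.4260.
Compositions from xᵢ = zᵢ/(1+V/F(Kᵢ−1)), yᵢ = Kᵢxᵢ:
  1: x = 0.2375, y = 0.6555
  2: x = 0.3241, y = 0.2042
  3: x = 0.4384, y = 0.1403

y_2 = 0.2042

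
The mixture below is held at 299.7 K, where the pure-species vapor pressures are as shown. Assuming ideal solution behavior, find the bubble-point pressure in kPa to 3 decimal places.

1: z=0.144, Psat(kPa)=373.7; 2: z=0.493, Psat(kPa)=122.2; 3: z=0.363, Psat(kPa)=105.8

At the bubble point ψ → 0, so ΣzᵢKᵢ = 1 with Kᵢ = Pᵢˢᵃᵗ/P ⇒ P = ΣzᵢPᵢˢᵃᵗ.
P = 0.144·373.7 + 0.493·122.2 + 0.363·105.8 = 152.463 kPa

Pbub = 152.463 kPa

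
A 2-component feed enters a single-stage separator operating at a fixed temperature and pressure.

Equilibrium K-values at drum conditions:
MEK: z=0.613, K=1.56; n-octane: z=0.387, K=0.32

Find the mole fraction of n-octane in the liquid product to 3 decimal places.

Rachford–Rice: g(ψ) = Σ zᵢ(Kᵢ−1)/(1+ψ(Kᵢ−1)) = 0.
g(0) = ΣzᵢKᵢ − 1 = 0.080 and g(1) = 1 − Σzᵢ/Kᵢ = -0.602, so a root lies in (0, 1).
Binary case is linear: z₁(K₁−1)(1+ψ(K₂−1)) + z₂(K₂−1)(1+ψ(K₁−1)) = 0
⇒ ψ = [z₁(K₁−1)+z₂(K₂−1)] / [−(K₁−1)(K₂−1)] = 0.0801/0.3808 = 0.210
Compositions from xᵢ = zᵢ/(1+ψ(Kᵢ−1)), yᵢ = Kᵢxᵢ:
  MEK: x = 0.548, y = 0.855
  n-octane: x = 0.452, y = 0.145

x_n-octane = 0.452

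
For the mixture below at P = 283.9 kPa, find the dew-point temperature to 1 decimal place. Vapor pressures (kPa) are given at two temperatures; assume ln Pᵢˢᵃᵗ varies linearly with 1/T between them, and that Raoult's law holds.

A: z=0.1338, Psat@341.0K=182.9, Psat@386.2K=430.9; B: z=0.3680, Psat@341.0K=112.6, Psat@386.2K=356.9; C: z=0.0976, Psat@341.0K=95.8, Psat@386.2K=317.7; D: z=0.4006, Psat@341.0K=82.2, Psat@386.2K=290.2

Dew-point temperature: Σzᵢ·P/Pᵢˢᵃᵗ(T) = 1. Interpolate ln Pᵢˢᵃᵗ = aᵢ + bᵢ/T.
  T = 341.0 K: ΣzᵢP/Pᵢˢᵃᵗ = 2.8083
  T = 386.2 K: ΣzᵢP/Pᵢˢᵃᵗ = 0.8600
  T = 363.6 K: ΣzᵢP/Pᵢˢᵃᵗ = 1.4956
  T = 374.9 K: ΣzᵢP/Pᵢˢᵃᵗ = 1.1243
  T = 380.5 K: ΣzᵢP/Pᵢˢᵃᵗ = 0.9824
  T = 377.7 K: ΣzᵢP/Pᵢˢᵃᵗ = 1.0504
Interpolating between 377.7 K and 380.5 K gives T ≈ 379.8 K.

T = 379.8 K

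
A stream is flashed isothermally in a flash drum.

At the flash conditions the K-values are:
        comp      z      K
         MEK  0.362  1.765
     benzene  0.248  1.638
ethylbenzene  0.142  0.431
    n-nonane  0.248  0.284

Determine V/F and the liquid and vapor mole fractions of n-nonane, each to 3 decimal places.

Material balance + equilibrium reduce to Σ zᵢ(Kᵢ−1)/(1+V/F(Kᵢ−1)) = 0.
g(0) = ΣzᵢKᵢ − 1 = 0.177 and g(1) = 1 − Σzᵢ/Kᵢ = -0.559, so a root lies in (0, 1).
Iterate (Newton) starting at V/F = 0.5:
  V/F = 0.500: g = -0.0692, g' = -0.567 → V/F = 0.378
  V/F = 0.378: g = -0.0041, g' = -0.507 → V/F = 0.370
Converged at V/F = 0.370.
Compositions from xᵢ = zᵢ/(1+V/F(Kᵢ−1)), yᵢ = Kᵢxᵢ:
  MEK: x = 0.282, y = 0.498
  benzene: x = 0.201, y = 0.329
  ethylbenzene: x = 0.180, y = 0.078
  n-nonane: x = 0.337, y = 0.096

V/F = 0.370, x_n-nonane = 0.337, y_n-nonane = 0.096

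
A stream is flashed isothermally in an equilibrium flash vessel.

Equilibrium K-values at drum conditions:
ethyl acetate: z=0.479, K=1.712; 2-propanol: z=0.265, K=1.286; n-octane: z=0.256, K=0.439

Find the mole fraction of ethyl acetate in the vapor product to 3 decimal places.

y_ethyl acetate = 0.511

Newton–Raphson from V/F = 0.5:
  V/F = 0.500: g = 0.1182, g' = -0.304 → V/F = 0.888
  V/F = 0.888: g = -0.0170, g' = -0.425 → V/F = 0.848
  V/F = 0.848: g = -0.0005, g' = -0.402 → V/F = 0.847
Converged at V/F = 0.847.
Compositions from xᵢ = zᵢ/(1+V/F(Kᵢ−1)), yᵢ = Kᵢxᵢ:
  ethyl acetate: x = 0.299, y = 0.511
  2-propanol: x = 0.213, y = 0.274
  n-octane: x = 0.488, y = 0.214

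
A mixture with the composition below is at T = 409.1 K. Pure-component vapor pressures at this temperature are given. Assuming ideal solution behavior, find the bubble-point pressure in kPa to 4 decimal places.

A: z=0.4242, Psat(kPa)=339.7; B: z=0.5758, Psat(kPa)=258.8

Pbub = 293.1178 kPa

At the bubble point ψ → 0, so ΣzᵢKᵢ = 1 with Kᵢ = Pᵢˢᵃᵗ/P ⇒ P = ΣzᵢPᵢˢᵃᵗ.
P = 0.4242·339.7 + 0.5758·258.8 = 293.1178 kPa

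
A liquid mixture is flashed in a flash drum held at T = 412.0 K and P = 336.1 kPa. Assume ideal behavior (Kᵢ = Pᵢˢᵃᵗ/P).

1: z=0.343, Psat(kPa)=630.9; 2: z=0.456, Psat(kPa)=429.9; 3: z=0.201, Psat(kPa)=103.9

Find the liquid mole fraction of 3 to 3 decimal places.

Raoult's law: Kᵢ = Pᵢˢᵃᵗ/P = Pᵢˢᵃᵗ/336.1.
  K_1 = 630.9/336.1 = 1.87712, K_2 = 429.9/336.1 = 1.27908, K_3 = 103.9/336.1 = 0.30913
Material balance + equilibrium reduce to Σ zᵢ(Kᵢ−1)/(1+ψ(Kᵢ−1)) = 0.
Feasibility: ΣzᵢKᵢ = 1.289, Σzᵢ/Kᵢ = 1.189 — both > 1, two phases present.
Newton–Raphson from ψ = 0.5:
  ψ = 0.500: g = 0.1087, g' = -0.379 → ψ = 0.787
  ψ = 0.787: g = -0.0219, g' = -0.577 → ψ = 0.749
  ψ = 0.749: g = -0.0009, g' = -0.532 → ψ = 0.747
Converged at ψ = 0.747.
Compositions from xᵢ = zᵢ/(1+ψ(Kᵢ−1)), yᵢ = Kᵢxᵢ:
  1: x = 0.207, y = 0.389
  2: x = 0.377, y = 0.483
  3: x = 0.415, y = 0.128

x_3 = 0.415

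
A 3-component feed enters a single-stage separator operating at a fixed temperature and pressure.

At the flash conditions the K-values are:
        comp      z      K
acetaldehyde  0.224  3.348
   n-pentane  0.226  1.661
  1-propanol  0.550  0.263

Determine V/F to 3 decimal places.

Material balance + equilibrium reduce to Σ zᵢ(Kᵢ−1)/(1+V/F(Kᵢ−1)) = 0.
g(0) = ΣzᵢKᵢ − 1 = 0.270 and g(1) = 1 − Σzᵢ/Kᵢ = -1.294, so a root lies in (0, 1).
Newton iteration, V/F⁰ = 0.5:
  V/F = 0.500: g = -0.2877, g' = -1.066 → V/F = 0.230
  V/F = 0.230: g = -0.0171, g' = -1.028 → V/F = 0.214
Converged at V/F = 0.214.

V/F = 0.214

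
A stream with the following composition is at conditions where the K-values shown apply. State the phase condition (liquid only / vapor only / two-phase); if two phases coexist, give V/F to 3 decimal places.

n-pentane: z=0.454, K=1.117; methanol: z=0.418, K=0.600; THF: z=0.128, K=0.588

ΣzᵢKᵢ = 0.833; Σzᵢ/Kᵢ = 1.321.
Since ΣzᵢKᵢ < 1 the mixture is below its bubble point — single liquid phase.

liquid only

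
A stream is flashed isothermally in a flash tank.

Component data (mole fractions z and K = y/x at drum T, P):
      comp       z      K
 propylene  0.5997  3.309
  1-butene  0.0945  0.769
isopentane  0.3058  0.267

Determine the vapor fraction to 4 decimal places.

ψ = 0.7359

Newton iteration, ψ⁰ = 0.31:
  ψ = 0.3100: g = 0.49346, g' = -1.3670 → ψ = 0.6710
  ψ = 0.6710: g = 0.07626, g' = -1.1353 → ψ = 0.7381
  ψ = 0.7381: g = -0.00270, g' = -1.2246 → ψ = 0.7359
Converged at ψ = 0.7359.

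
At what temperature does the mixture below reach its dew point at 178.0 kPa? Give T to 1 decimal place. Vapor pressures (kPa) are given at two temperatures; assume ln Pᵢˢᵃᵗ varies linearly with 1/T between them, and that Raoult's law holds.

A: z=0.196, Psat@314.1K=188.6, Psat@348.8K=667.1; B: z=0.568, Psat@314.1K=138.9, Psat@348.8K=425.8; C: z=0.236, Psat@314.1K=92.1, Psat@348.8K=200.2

T = 324.0 K

Dew-point temperature: Σzᵢ·P/Pᵢˢᵃᵗ(T) = 1. Interpolate ln Pᵢˢᵃᵗ = aᵢ + bᵢ/T.
  T = 314.1 K: ΣzᵢP/Pᵢˢᵃᵗ = 1.3690
  T = 348.8 K: ΣzᵢP/Pᵢˢᵃᵗ = 0.4996
  T = 331.5 K: ΣzᵢP/Pᵢˢᵃᵗ = 0.8009
  T = 322.8 K: ΣzᵢP/Pᵢˢᵃᵗ = 1.0383
  T = 327.1 K: ΣzᵢP/Pᵢˢᵃᵗ = 0.9114
  T = 325.0 K: ΣzᵢP/Pᵢˢᵃᵗ = 0.9708
Interpolating between 322.8 K and 325.0 K gives T ≈ 324.0 K.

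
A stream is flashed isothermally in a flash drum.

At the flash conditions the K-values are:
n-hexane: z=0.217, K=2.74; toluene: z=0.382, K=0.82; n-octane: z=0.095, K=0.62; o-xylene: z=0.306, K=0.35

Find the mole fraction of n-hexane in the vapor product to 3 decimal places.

y_n-hexane = 0.505

Rachford–Rice: g(ψ) = Σ zᵢ(Kᵢ−1)/(1+ψ(Kᵢ−1)) = 0.
Check two-phase: ΣzᵢKᵢ = 1.074 > 1 and Σzᵢ/Kᵢ = 1.573 > 1, so g(0) = 0.074 > 0 and g(1) = -0.573 < 0.
Iterate (Newton) starting at ψ = 0.5:
  ψ = 0.500: g = -0.2129, g' = -0.507 → ψ = 0.081
  ψ = 0.081: g = 0.0143, g' = -0.677 → ψ = 0.102
Converged at ψ = 0.102.
Compositions from xᵢ = zᵢ/(1+ψ(Kᵢ−1)), yᵢ = Kᵢxᵢ:
  n-hexane: x = 0.184, y = 0.505
  toluene: x = 0.389, y = 0.319
  n-octane: x = 0.099, y = 0.061
  o-xylene: x = 0.328, y = 0.115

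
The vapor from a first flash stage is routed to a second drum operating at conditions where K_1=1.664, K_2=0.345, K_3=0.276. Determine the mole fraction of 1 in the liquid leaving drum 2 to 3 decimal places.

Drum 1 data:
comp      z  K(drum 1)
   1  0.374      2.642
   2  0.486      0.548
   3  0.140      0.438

x_1 (drum 2) = 0.502

Drum 1:
Let ψ₁ = V/F and solve Σ zᵢ(Kᵢ−1)/(1+ψ₁(Kᵢ−1)) = 0.
g(0) = ΣzᵢKᵢ − 1 = 0.316 and g(1) = 1 − Σzᵢ/Kᵢ = -0.348, so a root lies in (0, 1).
Newton–Raphson from ψ₁ = 0.5:
  ψ₁ = 0.500: g = -0.0560, g' = -0.555 → ψ₁ = 0.399
  ψ₁ = 0.399: g = 0.0015, g' = -0.589 → ψ₁ = 0.402
Converged at ψ₁ = 0.402.
Drum-1 compositions:
  1: x = 0.225, y = 0.595
  2: x = 0.594, y = 0.325
  3: x = 0.181, y = 0.079
Drum-2 feed = drum-1 vapor: z₂ = (0.5954, 0.3254, 0.0792).
Drum 2:
Newton iteration, ψ₂⁰ = 0.5:
  ψ₂ = 0.500: g = -0.1100, g' = -0.559 → ψ₂ = 0.303
  ψ₂ = 0.303: g = -0.0103, g' = -0.467 → ψ₂ = 0.281
Converged at ψ₂ = 0.281.
  1: x = 0.502, y = 0.835
  2: x = 0.399, y = 0.138
  3: x = 0.099, y = 0.027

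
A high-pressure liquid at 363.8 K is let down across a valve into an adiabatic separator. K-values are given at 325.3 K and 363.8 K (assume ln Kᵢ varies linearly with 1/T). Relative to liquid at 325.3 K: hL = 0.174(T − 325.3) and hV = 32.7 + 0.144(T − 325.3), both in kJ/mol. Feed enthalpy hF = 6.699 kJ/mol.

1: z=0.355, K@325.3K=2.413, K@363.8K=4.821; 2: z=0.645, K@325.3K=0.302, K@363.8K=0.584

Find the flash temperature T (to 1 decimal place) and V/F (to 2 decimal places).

T = 331.9 K, V/F = 0.17

Adiabatic flash: solve Rachford–Rice at each trial T, then check hF = ψ·hV(T) + (1−ψ)·hL(T).
  T = 325.3 K: K = (2.413, 0.302), RR gives ψ = 0.052, H_out = 1.704 kJ/mol
  T = 363.8 K: K = (4.821, 0.584), RR gives ψ = 0.685, H_out = 28.293 kJ/mol
  T = 344.6 K: K = (3.480, 0.428), RR gives ψ = 0.361, H_out = 14.946 kJ/mol
  T = 335.0 K: K = (2.916, 0.362), RR gives ψ = 0.220, H_out = 8.803 kJ/mol
  T = 330.1 K: K = (2.654, 0.331), RR gives ψ = 0.140, H_out = 5.404 kJ/mol
  T = 332.6 K: K = (2.785, 0.346), RR gives ψ = 0.182, H_out = 7.175 kJ/mol
  T = 331.4 K: K = (2.722, 0.339), RR gives ψ = 0.162, H_out = 6.335 kJ/mol
Linear interpolation between T = 331.4 (H_out = 6.335) and T = 332.6 (H_out = 7.175) on hF = 6.699 gives T ≈ 331.9 K, at which ψ = 0.17.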